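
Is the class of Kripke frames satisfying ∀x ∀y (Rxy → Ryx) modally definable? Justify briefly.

Definable; r → □◇r defines it

Yes: it is symmetry, defined by the B schema r → □◇r.
Suppose r→□◇r is valid. Take Rxy and set V(r)={x}. Then r at x, so □◇r at x, so ◇r at y, so some z with Ryz has r; z=x, i.e. Ryx.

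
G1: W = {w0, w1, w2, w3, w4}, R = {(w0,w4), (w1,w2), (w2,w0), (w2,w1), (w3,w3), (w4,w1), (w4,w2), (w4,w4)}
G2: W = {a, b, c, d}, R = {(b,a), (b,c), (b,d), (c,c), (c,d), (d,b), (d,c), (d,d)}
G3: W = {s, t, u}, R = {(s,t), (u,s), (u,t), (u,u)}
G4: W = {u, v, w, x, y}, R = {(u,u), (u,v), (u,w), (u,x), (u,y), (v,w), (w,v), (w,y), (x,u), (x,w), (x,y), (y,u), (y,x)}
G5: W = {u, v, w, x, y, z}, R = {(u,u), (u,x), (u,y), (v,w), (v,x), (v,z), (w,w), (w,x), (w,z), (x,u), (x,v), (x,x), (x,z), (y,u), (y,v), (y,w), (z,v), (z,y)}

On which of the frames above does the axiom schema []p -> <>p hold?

G1, G4, G5

The schema corresponds to seriality: forall x exists y Rxy.
G1: holds.
G2: fails — world a has no successor.
G3: fails — world t has no successor.
G4: holds.
G5: holds.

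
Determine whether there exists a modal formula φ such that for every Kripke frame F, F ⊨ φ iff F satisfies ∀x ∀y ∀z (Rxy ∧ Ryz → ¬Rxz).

Not modally definable

Modal frame validity is preserved under surjective bounded morphisms.
The 7-cycle (worlds a,b,c,d,e,f,g with a→b→c→d→e→f→g→a) is intransitive. Mapping every world to a single reflexive point • is a surjective bounded morphism; the reflexive point is not intransitive (R••∧R•• but R••).
So no modal formula (or set of formulas) defines exactly the intransitive frames.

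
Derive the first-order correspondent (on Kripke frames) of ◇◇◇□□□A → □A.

This is a Sahlqvist (Geach-type) schema ◇^3□^3A → □^1◇^0A.
First-order correspondent: ∀x ∀y ∀z ((xR³y ∧ xRz) → ∃w (yR³w ∧ z = w)).

∀x ∀y ∀z ((xR³y ∧ xRz) → ∃w (yR³w ∧ z = w))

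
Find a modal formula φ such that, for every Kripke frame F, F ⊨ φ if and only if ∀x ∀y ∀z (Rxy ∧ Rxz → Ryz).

A defining formula is ◇p → □◇p (the 5 axiom).
Suppose ◇p→□◇p is valid. Take Rxy, Rxz and set V(p)={y}. Then ◇p at x, so □◇p at x, so ◇p at z, so some w with Rzw has p; w=y, i.e. Rzy. By symmetry of the argument, Ryz.

◇p → □◇p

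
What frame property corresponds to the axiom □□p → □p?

Suppose □□p→□p is valid. Take Rxy and set V(p)={w : xR²w}. Then □□p at x, so □p at x, so p at y, i.e. ∃z(Rxz∧Rzy).
Conversely, on a frame with density the schema holds at every world under every valuation.
So the correspondent is density.

Density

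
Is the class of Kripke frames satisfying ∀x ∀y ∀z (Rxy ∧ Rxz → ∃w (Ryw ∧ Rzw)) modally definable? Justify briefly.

This is a Sahlqvist condition; the .2 axiom ◇□q → □◇q defines it.

Definable; ◇□q → □◇q defines it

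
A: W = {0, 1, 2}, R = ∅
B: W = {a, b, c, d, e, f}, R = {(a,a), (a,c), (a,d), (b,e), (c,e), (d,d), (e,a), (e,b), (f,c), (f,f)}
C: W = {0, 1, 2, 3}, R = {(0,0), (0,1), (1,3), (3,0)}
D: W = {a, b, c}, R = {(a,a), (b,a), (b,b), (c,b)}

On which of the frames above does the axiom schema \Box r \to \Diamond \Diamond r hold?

D

This is the axiom for a generalized confluence (Geach) condition; its first-order frame correspondent is \forall x \exists w (xRw \wedge x R^2 w).
A: fails — at 0 but no w with 0Rw and 0R²w.
B: fails — at b but no w with bRw and bR²w.
C: fails — at 1 but no w with 1Rw and 1R²w.
D: satisfies the condition.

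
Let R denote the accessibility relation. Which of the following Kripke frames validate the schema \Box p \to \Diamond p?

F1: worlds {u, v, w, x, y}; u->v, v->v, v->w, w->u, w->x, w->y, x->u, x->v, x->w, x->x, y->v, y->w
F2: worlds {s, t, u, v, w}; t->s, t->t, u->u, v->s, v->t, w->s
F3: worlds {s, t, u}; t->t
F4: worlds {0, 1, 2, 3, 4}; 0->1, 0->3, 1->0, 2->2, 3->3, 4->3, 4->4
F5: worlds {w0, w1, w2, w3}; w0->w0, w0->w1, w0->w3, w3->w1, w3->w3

Frame correspondent (Sahlqvist): \forall x \exists y Rxy — i.e. seriality.
F1: condition met.
F2: fails — world s has no successor.
F3: fails — world s has no successor.
F4: condition met.
F5: fails — world w1 has no successor.

F1, F4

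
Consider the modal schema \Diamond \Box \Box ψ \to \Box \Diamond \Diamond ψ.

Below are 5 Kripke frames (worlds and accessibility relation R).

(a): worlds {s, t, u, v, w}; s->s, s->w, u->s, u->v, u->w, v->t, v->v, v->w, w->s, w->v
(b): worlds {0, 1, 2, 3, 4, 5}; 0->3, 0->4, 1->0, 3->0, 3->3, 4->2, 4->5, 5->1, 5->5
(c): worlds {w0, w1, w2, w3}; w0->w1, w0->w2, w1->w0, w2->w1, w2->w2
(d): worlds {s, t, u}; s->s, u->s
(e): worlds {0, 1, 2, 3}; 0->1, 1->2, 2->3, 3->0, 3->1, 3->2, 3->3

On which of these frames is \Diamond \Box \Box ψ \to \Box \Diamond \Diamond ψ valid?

The schema corresponds to a generalized confluence (Geach) condition: \forall x \forall y \forall z ((xRy \wedge xRz) \to \exists w (y R^2 w \wedge z R^2 w)).
(a): fails — vRt, vRt but no w* with tR²w* and tR²w*.
(b): fails — 0R3, 0R4 but no w with 3R²w and 4R²w.
(c): satisfies the condition.
(d): satisfies the condition.
(e): fails — 3R0, 3R1 but no w with 0R²w and 1R²w.

(c), (d)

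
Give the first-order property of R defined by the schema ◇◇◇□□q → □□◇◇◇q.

∀x ∀y ∀z ((xR³y ∧ xR²z) → ∃w (yR²w ∧ zR³w))

This is a Sahlqvist (Geach-type) schema ◇^3□^2q → □^2◇^3q.
Minimal-valuation argument: fix x; take any y with xR^3y and any z with xR^2z. Set V(q) to the set of worlds R-reachable from y in exactly 2 steps. Then □^2q holds at y, so the antecedent holds at x; validity forces ◇^3q at z, giving a w with zR^3w and yR^2w.
First-order correspondent: ∀x ∀y ∀z ((xR³y ∧ xR²z) → ∃w (yR²w ∧ zR³w)).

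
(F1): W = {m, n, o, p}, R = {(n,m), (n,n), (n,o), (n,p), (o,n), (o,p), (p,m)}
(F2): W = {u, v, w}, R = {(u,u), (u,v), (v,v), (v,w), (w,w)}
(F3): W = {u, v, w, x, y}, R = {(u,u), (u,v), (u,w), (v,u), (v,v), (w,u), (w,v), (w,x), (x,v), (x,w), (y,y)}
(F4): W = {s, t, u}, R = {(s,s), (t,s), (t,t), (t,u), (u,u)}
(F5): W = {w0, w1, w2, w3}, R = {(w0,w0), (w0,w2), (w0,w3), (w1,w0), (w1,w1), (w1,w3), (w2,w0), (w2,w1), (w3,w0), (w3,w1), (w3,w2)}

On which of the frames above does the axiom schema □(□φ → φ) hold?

(F2), (F4)

Frame correspondent (Sahlqvist): ∀x ∀y (Rxy → Ryy) — i.e. shift-reflexivity.
(F1): fails — Rop but not Rpp.
(F2): holds.
(F3): fails — Rxw but not Rww.
(F4): holds.
(F5): fails — Rw1w3 but not Rw3w3.
Valid on: (F2), (F4).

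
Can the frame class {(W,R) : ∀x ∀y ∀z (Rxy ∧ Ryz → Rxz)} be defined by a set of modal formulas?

This is a Sahlqvist condition; the 4 axiom □r → □□r defines it.

Yes, by □r → □□r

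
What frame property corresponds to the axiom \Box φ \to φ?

reflexivity: \forall x Rxx

Suppose □φ→φ is valid. At any x set V(φ)={w : Rxw}. Then □φ holds at x, so φ holds at x, i.e. Rxx.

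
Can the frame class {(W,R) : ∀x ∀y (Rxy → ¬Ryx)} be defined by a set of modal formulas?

Modal frame validity is preserved under surjective bounded morphisms.
The 4-cycle (worlds w0,w1,w2,w3 with w0→w1→w2→w3→w0) is asymmetric. Mapping every world to a single reflexive point • is a surjective bounded morphism, and the reflexive point is not asymmetric (R•• but asymmetry requires ¬R••).
So the class is not modally definable.

No — not modally definable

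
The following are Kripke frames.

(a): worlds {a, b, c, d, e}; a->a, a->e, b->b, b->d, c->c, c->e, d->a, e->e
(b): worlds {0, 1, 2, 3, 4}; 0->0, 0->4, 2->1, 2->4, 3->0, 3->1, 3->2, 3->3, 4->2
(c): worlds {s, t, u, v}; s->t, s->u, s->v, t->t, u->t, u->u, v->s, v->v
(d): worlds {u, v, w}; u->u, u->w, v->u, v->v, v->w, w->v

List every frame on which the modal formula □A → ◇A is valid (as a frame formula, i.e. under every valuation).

Frame correspondent (Sahlqvist): ∀x ∃y Rxy — i.e. seriality.
(a): satisfies the condition.
(b): fails — world 1 has no successor.
(c): satisfies the condition.
(d): satisfies the condition.
Valid on: (a), (c), (d).

(a), (c), (d)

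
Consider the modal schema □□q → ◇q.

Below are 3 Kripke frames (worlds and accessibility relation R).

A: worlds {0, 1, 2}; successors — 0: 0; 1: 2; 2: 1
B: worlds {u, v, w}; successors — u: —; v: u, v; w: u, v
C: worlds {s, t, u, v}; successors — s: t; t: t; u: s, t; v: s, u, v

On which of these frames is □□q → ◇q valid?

C

The schema corresponds to a generalized confluence (Geach) condition: ∀x ∃w (xR²w ∧ xRw).
A: fails — at 1 but no w with 1R²w and 1Rw.
B: fails — at u but no t with uR²t and uRt.
C: satisfies the condition.
Valid on: C.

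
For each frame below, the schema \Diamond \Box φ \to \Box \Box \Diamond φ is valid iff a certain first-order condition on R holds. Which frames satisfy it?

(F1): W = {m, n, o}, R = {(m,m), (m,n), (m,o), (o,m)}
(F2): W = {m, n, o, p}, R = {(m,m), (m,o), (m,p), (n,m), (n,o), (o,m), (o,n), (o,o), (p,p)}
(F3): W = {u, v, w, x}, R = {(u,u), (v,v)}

The schema corresponds to a generalized confluence (Geach) condition: \forall x \forall y \forall z ((xRy \wedge x R^2 z) \to \exists w (yRw \wedge zRw)).
(F1): fails — mRm, mR²n but no w with mRw and nRw.
(F2): fails — mRo, mR²p but no w with oRw and pRw.
(F3): satisfies the condition.
Valid on: (F3).

(F3)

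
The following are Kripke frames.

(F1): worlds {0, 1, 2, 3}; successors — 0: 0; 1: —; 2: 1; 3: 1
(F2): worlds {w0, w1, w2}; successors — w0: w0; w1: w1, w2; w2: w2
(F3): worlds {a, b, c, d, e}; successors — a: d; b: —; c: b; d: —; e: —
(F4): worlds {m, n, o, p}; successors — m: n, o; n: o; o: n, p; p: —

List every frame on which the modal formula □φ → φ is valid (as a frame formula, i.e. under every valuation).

The schema corresponds to reflexivity: ∀x Rxx.
(F1): fails — world 1 does not see itself.
(F2): ✓.
(F3): fails — world a does not see itself.
(F4): fails — world m does not see itself.

(F2)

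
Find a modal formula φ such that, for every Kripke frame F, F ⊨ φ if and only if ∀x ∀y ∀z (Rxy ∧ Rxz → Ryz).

This is the Euclidean property; the standard corresponding axiom is 5: ◇s → □◇s.

◇s → □◇s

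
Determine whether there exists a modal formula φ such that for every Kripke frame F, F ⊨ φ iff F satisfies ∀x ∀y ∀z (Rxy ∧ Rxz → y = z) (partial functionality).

This is a Sahlqvist condition; the CD axiom ◇q → □q defines it.
Suppose ◇q→□q is valid. Take Rxy, Rxz and set V(q)={y}. Then ◇q at x, so □q at x, so q at z, i.e. z=y.

Yes — defined by ◇q → □q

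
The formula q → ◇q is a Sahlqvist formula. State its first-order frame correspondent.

Replacing q by ¬q and contraposing gives the equivalent schema □q → q.
Suppose □q→q is valid. At any x set V(q)={w : Rxw}. Then □q holds at x, so q holds at x, i.e. Rxx.

Reflexivity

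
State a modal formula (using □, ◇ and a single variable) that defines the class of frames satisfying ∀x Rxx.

A defining formula is □ψ → ψ (the T axiom).
Suppose □ψ→ψ is valid. At any x set V(ψ)={w : Rxw}. Then □ψ holds at x, so ψ holds at x, i.e. Rxx.

□ψ → ψ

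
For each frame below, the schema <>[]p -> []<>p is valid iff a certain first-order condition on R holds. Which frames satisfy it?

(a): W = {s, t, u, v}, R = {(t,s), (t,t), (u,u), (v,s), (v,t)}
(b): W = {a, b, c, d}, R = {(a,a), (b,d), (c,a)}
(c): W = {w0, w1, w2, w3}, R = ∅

(c)

The schema corresponds to convergence: forall x forall y forall z (Rxy & Rxz -> exists w (Ryw & Rzw)).
(a): fails — Rts and Rts but s and s have no common successor.
(b): fails — Rbd and Rbd but d and d have no common successor.
(c): satisfies the condition.
Valid on: (c).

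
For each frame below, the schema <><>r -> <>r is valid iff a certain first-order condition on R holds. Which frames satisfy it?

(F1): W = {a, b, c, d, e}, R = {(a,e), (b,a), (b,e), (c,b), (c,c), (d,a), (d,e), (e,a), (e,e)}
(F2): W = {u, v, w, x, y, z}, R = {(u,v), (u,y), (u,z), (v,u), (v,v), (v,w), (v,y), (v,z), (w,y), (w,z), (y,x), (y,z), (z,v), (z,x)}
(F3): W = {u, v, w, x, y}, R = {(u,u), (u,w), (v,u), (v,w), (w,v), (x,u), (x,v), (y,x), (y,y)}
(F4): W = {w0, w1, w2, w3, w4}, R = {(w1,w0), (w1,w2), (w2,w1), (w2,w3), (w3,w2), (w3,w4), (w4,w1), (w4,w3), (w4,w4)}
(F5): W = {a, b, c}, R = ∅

(F5)

This is the axiom for transitivity; its first-order frame correspondent is forall x forall y forall z (Rxy & Ryz -> Rxz).
(F1): fails — Rae and Rea but not Raa.
(F2): fails — Ruv and Rvw but not Ruw.
(F3): fails — Ryx and Rxu but not Ryu.
(F4): fails — Rw1w2 and Rw2w1 but not Rw1w1.
(F5): holds.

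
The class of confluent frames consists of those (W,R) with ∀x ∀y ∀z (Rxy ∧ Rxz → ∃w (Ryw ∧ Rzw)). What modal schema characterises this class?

◇□q → □◇q

The condition is convergence. The .2 schema ◇□q → □◇q defines it.
Suppose ◇□q→□◇q is valid. Take Rxy, Rxz and set V(q)={w : Ryw}. Then □q at y so ◇□q at x, so □◇q at x, so ◇q at z, giving w with Rzw and Ryw.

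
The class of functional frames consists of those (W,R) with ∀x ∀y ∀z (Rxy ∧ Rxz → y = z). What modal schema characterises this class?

◇p → □p

The condition is partial functionality. The CD schema ◇p → □p defines it.
Suppose ◇p→□p is valid. Take Rxy, Rxz and set V(p)={y}. Then ◇p at x, so □p at x, so p at z, i.e. z=y.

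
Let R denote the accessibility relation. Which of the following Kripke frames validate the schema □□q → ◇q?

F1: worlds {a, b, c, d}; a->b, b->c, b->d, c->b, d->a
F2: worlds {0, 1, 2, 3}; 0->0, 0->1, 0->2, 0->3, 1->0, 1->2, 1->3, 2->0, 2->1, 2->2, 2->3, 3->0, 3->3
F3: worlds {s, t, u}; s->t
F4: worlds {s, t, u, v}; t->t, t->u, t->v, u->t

F2

Frame correspondent (Sahlqvist): ∀x ∃w (xR²w ∧ xRw) — i.e. a generalized confluence (Geach) condition.
F1: fails — at a but no w with aR²w and aRw.
F2: ✓.
F3: fails — at s but no w with sR²w and sRw.
F4: fails — at s but no w with sR²w and sRw.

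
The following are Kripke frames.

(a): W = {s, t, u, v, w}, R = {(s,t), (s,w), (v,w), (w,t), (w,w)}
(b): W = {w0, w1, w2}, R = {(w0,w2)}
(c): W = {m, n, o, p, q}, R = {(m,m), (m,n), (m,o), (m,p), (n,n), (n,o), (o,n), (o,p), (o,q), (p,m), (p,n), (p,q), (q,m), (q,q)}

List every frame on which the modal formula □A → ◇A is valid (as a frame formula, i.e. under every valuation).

The schema corresponds to seriality: ∀x ∃y Rxy.
(a): fails — world t has no successor.
(b): fails — world w1 has no successor.
(c): holds.
Valid on: (c).

(c)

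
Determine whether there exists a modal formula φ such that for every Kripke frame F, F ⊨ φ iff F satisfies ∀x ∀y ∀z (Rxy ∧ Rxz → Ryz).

The condition is the Euclidean property. A defining modal formula is ◇r → □◇r.
Suppose ◇r→□◇r is valid. Take Rxy, Rxz and set V(r)={y}. Then ◇r at x, so □◇r at x, so ◇r at z, so some w with Rzw has r; w=y, i.e. Rzy. By symmetry of the argument, Ryz.

Yes — defined by ◇r → □◇r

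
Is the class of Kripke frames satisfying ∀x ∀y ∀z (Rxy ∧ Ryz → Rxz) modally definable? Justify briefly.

Definable; □p → □□p defines it

The condition is transitivity. A defining modal formula is □p → □□p.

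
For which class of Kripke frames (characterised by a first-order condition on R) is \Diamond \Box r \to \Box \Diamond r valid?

convergence: \forall x \forall y \forall z (Rxy \wedge Rxz \to \exists w (Ryw \wedge Rzw))

Suppose ◇□r→□◇r is valid. Take Rxy, Rxz and set V(r)={w : Ryw}. Then □r at y so ◇□r at x, so □◇r at x, so ◇r at z, giving w with Rzw and Ryw.
Conversely, on a frame with convergence the schema holds at every world under every valuation.
So the correspondent is convergence.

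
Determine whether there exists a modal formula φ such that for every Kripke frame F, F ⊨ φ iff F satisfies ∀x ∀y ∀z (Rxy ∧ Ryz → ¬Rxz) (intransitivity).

No — not modally definable

If a class were modally definable it would be closed under surjective bounded morphisms (Goldblatt–Thomason).
The 3-cycle (worlds w0,w1,w2 with w0→w1→w2→w0) is intransitive. Mapping every world to a single reflexive point • is a surjective bounded morphism; the reflexive point is not intransitive (R••∧R•• but R••).
So no modal formula (or set of formulas) defines exactly the intransitive frames.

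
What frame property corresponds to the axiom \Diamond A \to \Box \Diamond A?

Suppose ◇A→□◇A is valid. Take Rxy, Rxz and set V(A)={y}. Then ◇A at x, so □◇A at x, so ◇A at z, so some w with Rzw has A; w=y, i.e. Rzy. By symmetry of the argument, Ryz.

The Euclidean property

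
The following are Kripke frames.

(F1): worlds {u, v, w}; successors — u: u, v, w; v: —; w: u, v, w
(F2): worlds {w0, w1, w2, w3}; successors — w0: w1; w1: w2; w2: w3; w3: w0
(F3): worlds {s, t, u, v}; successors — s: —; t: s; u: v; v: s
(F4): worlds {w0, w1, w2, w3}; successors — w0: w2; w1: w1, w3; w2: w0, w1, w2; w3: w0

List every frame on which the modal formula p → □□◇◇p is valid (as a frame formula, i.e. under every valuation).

Frame correspondent (Sahlqvist): ∀x ∀z (xR²z → ∃w (x = w ∧ zR²w)) — i.e. a generalized confluence (Geach) condition.
(F1): fails — uR²v but no t with u=t and vR²t.
(F2): condition met.
(F3): fails — uR²s but no w with u=w and sR²w.
(F4): fails — w1R²w3 but no w with w1=w and w3R²w.

(F2)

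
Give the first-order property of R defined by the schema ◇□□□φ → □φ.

∀x ∀y ∀z ((xRy ∧ xRz) → ∃w (yR³w ∧ z = w))

This is a Sahlqvist (Geach-type) schema ◇^1□^3φ → □^1◇^0φ.
First-order correspondent: ∀x ∀y ∀z ((xRy ∧ xRz) → ∃w (yR³w ∧ z = w)).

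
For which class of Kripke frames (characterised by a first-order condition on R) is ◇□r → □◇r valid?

Convergence

Suppose ◇□r→□◇r is valid. Take Rxy, Rxz and set V(r)={w : Ryw}. Then □r at y so ◇□r at x, so □◇r at x, so ◇r at z, giving w with Rzw and Ryw.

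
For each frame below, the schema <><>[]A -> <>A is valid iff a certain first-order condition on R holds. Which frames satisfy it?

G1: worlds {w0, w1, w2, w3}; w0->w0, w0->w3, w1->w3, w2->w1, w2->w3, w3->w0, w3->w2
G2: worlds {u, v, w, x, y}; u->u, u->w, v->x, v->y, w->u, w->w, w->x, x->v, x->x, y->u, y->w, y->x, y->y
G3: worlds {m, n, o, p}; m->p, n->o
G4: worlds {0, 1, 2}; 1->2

Frame correspondent (Sahlqvist): forall x forall y (x R^2 y -> exists w (yRw & xRw)) — i.e. a generalized confluence (Geach) condition.
G1: fails — w2R²w3 but no w with w3Rw and w2Rw.
G2: fails — uR²x but no t with xRt and uRt.
G3: ✓.
G4: ✓.

G3, G4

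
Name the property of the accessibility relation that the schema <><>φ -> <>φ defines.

This schema is equivalent to the 4 axiom □φ → □□φ.
Its frame correspondent is transitivity — forall x forall y forall z (Rxy & Ryz -> Rxz).

Transitivity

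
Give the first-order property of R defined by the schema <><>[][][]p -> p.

This is a Sahlqvist (Geach-type) schema ◇^2□^3p → □^0◇^0p.
Minimal-valuation argument: fix x; take any y with xR^2y and any z with xR^0z. Set V(p) to the set of worlds R-reachable from y in exactly 3 steps. Then □^3p holds at y, so the antecedent holds at x; validity forces ◇^0p at z, giving a w with zR^0w and yR^3w.
First-order correspondent: forall x forall y (x R^2 y -> exists w (y R^3 w & x = w)).

forall x forall y (x R^2 y -> exists w (y R^3 w & x = w))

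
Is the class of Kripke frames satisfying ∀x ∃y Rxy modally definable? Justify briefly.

Yes — defined by □r → ◇r

The condition is seriality. A defining modal formula is □r → ◇r.
Suppose □r→◇r is valid. At any x set V(r)=W. Then □r at x, so ◇r at x, so x has a successor.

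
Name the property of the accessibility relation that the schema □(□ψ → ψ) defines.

shift-reflexivity: ∀x ∀y (Rxy → Ryy)

This is the T□ axiom.
It corresponds to shift-reflexivity: ∀x ∀y (Rxy → Ryy).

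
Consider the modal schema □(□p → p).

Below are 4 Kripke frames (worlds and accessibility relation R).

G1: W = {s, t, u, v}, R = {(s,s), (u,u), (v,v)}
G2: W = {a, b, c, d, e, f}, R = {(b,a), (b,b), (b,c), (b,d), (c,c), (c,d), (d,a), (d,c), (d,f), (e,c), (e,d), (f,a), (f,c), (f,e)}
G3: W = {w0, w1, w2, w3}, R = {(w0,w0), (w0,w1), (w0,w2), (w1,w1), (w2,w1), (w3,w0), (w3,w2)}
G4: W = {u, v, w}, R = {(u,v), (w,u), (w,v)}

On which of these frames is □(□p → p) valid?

G1

This is the axiom for shift-reflexivity; its first-order frame correspondent is ∀x ∀y (Rxy → Ryy).
G1: satisfies the condition.
G2: fails — Rcd but not Rdd.
G3: fails — Rw3w2 but not Rw2w2.
G4: fails — Ruv but not Rvv.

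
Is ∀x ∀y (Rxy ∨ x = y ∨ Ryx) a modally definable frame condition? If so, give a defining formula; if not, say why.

No — not modally definable

If a class were modally definable it would be closed under disjoint unions (Goldblatt–Thomason).
Take 2 disjoint single-world reflexive frames: each is trivially connected, but their disjoint union has 2 worlds with no edge between distinct components, so it is not connected.
So the class is not modally definable.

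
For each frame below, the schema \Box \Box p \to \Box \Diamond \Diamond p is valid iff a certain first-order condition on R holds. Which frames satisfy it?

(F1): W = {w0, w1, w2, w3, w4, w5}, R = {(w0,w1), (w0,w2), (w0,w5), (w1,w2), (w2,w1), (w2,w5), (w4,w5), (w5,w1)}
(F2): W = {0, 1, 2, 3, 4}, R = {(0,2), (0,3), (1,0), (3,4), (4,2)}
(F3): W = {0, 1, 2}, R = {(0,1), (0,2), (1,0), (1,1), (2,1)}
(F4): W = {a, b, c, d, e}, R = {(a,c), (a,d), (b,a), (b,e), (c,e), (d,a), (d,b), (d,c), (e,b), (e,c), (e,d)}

(F3), (F4)

The schema corresponds to a generalized confluence (Geach) condition: \forall x \forall z (xRz \to \exists w (x R^2 w \wedge z R^2 w)).
(F1): fails — w4Rw5 but no w with w4R²w and w5R²w.
(F2): fails — 0R2 but no w with 0R²w and 2R²w.
(F3): holds.
(F4): holds.
Valid on: (F3), (F4).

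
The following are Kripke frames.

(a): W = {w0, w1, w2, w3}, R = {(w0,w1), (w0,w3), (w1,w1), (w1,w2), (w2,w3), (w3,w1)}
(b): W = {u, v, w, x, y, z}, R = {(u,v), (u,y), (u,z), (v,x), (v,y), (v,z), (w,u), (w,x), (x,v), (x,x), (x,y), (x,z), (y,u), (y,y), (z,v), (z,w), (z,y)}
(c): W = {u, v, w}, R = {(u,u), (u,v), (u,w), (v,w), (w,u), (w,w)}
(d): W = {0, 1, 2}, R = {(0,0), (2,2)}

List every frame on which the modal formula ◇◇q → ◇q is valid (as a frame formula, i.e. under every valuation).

(d)

Frame correspondent (Sahlqvist): ∀x ∀y ∀z (Rxy ∧ Ryz → Rxz) — i.e. transitivity.
(a): fails — Rw1w2 and Rw2w3 but not Rw1w3.
(b): fails — Ruv and Rvx but not Rux.
(c): fails — Rwu and Ruv but not Rwv.
(d): ✓.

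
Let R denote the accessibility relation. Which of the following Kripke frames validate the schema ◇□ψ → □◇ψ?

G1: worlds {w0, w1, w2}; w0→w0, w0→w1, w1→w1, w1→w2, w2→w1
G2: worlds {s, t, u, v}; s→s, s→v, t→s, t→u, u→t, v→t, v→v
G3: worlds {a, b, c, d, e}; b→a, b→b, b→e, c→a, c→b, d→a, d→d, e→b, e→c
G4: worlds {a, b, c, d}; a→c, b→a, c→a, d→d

G1, G4

This is the axiom for convergence; its first-order frame correspondent is ∀x ∀y ∀z (Rxy ∧ Rxz → ∃w (Ryw ∧ Rzw)).
G1: condition met.
G2: fails — Rts and Rtu but s and u have no common successor.
G3: fails — Rbb and Rba but b and a have no common successor.
G4: condition met.
Valid on: G1, G4.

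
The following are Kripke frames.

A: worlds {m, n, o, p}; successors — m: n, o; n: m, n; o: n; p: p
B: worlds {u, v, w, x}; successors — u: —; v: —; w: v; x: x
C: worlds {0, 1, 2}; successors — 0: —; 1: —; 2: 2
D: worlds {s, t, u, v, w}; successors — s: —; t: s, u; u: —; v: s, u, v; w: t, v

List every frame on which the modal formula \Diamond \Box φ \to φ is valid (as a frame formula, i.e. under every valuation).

This is the axiom for a generalized confluence (Geach) condition; its first-order frame correspondent is \forall x \forall y (xRy \to \exists w (yRw \wedge x = w)).
A: fails — mRo but no w with oRw and m=w.
B: fails — wRv but no t with vRt and w=t.
C: satisfies the condition.
D: fails — tRs but no w* with sRw* and t=w*.
Valid on: C.

C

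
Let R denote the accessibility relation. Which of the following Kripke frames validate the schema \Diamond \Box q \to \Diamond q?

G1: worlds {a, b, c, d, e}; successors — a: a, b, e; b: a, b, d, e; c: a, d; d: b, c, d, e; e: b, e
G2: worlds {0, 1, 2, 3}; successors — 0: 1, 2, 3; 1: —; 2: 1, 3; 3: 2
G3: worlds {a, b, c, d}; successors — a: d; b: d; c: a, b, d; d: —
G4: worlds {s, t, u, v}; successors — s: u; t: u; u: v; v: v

G1

The schema corresponds to a generalized confluence (Geach) condition: \forall x \forall y (xRy \to \exists w (yRw \wedge xRw)).
G1: ✓.
G2: fails — 0R1 but no w with 1Rw and 0Rw.
G3: fails — aRd but no w with dRw and aRw.
G4: fails — sRu but no w with uRw and sRw.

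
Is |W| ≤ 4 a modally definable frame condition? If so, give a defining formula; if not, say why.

Not definable by any modal formula

If a class were modally definable it would be closed under disjoint unions (Goldblatt–Thomason).
Any modal formula valid on each of 5 disjoint one-world frames is valid on their disjoint union (validity is preserved under disjoint unions). Each one-world frame has |W|=1≤4, but the union has |W|=5.
So the class is not modally definable.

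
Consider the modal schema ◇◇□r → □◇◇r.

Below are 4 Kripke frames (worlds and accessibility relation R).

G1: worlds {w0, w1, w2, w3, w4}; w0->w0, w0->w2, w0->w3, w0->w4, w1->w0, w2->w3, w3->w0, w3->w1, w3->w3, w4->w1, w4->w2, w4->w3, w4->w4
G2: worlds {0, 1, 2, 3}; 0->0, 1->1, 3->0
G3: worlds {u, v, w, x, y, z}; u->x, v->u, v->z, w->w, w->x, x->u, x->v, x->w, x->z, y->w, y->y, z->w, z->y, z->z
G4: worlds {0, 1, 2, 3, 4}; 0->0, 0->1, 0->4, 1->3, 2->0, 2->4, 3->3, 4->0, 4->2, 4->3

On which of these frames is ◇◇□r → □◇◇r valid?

G1, G2

This is the axiom for a generalized confluence (Geach) condition; its first-order frame correspondent is ∀x ∀y ∀z ((xR²y ∧ xRz) → ∃w (yRw ∧ zR²w)).
G1: condition met.
G2: condition met.
G3: fails — xR²u, xRu but no t with uRt and uR²t.
G4: fails — 0R²0, 0R1 but no w with 0Rw and 1R²w.
Valid on: G1, G2.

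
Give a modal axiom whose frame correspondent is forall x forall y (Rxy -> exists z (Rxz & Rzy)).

□□ψ → □ψ

A defining formula is □□ψ → □ψ (the C4 axiom).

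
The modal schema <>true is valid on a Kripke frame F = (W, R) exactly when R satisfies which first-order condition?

seriality

This schema is equivalent to the D axiom □A → ◇A.
It corresponds to seriality: forall x exists y Rxy.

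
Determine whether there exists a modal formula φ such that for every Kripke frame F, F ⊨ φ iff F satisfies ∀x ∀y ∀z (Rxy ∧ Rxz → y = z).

Yes: it is partial functionality, defined by the CD schema ◇p → □p.

Yes, by ◇p → □p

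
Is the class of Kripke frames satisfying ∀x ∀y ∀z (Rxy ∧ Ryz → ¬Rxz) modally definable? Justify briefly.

No — not modally definable

Any modally definable frame class is closed under surjective bounded morphisms.
The 7-cycle (worlds s,t,u,v,w,x,y with s→t→u→v→w→x→y→s) is intransitive. Mapping every world to a single reflexive point • is a surjective bounded morphism; the reflexive point is not intransitive (R••∧R•• but R••).
So the class is not modally definable.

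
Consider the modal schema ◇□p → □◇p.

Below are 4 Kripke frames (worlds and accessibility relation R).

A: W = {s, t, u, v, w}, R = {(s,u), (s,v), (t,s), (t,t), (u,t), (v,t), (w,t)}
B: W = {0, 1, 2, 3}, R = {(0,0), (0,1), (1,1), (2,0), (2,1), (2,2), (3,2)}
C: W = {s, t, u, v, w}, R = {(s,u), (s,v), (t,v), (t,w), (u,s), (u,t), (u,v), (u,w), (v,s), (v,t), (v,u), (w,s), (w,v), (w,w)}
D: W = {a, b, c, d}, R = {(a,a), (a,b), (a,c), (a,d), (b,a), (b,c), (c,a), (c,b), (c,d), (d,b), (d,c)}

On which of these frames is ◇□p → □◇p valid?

B, D

The schema corresponds to convergence: ∀x ∀y ∀z (Rxy ∧ Rxz → ∃w (Ryw ∧ Rzw)).
A: fails — Rts and Rtt but s and t have no common successor.
B: ✓.
C: fails — Ruv and Rut but v and t have no common successor.
D: ✓.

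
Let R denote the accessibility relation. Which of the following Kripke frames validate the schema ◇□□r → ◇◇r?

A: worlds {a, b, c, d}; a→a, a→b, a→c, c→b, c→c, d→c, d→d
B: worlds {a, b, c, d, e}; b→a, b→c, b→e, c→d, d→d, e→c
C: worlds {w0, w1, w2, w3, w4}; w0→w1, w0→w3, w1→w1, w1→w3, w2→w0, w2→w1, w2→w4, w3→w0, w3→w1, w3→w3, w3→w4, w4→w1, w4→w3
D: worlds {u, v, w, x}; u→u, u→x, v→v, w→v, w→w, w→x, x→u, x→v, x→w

This is the axiom for a generalized confluence (Geach) condition; its first-order frame correspondent is ∀x ∀y (xRy → ∃w (yR²w ∧ xR²w)).
A: fails — aRb but no w with bR²w and aR²w.
B: fails — bRa but no w with aR²w and bR²w.
C: satisfies the condition.
D: satisfies the condition.

C, D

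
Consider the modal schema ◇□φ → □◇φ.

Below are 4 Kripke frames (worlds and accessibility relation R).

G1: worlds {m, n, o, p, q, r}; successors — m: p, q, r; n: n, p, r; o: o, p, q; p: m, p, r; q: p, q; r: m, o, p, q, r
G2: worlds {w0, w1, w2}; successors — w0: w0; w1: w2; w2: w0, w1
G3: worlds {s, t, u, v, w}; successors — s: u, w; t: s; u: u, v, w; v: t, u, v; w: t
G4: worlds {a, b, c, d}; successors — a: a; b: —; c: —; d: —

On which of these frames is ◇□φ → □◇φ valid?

G1, G4

Frame correspondent (Sahlqvist): ∀x ∀y ∀z (Rxy ∧ Rxz → ∃w (Ryw ∧ Rzw)) — i.e. convergence.
G1: condition met.
G2: fails — Rw2w0 and Rw2w1 but w0 and w1 have no common successor.
G3: fails — Rsw and Rsu but w and u have no common successor.
G4: condition met.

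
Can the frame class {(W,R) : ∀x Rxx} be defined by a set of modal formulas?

Yes: it is reflexivity, defined by the T schema □r → r.
Suppose □r→r is valid. At any x set V(r)={w : Rxw}. Then □r holds at x, so r holds at x, i.e. Rxx.

Yes — defined by □r → r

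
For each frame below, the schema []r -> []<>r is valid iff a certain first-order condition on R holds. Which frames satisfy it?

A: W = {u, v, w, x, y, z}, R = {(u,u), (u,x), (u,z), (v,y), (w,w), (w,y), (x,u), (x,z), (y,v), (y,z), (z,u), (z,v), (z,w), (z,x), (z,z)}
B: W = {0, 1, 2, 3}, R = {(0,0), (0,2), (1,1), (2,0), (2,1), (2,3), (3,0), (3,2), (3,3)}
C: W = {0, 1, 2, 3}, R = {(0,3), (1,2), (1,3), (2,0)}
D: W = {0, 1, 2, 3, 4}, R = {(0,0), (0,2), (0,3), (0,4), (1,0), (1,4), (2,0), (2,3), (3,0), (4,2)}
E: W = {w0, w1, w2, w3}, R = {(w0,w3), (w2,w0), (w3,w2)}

B

This is the axiom for a generalized confluence (Geach) condition; its first-order frame correspondent is forall x forall z (xRz -> exists w (xRw & zRw)).
A: fails — vRy but no t with vRt and yRt.
B: holds.
C: fails — 0R3 but no w with 0Rw and 3Rw.
D: fails — 1R4 but no w with 1Rw and 4Rw.
E: fails — w0Rw3 but no w with w0Rw and w3Rw.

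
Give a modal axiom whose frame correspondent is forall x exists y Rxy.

A defining formula is □p → ◇p (the D axiom).
Suppose □p→◇p is valid. At any x set V(p)=W. Then □p at x, so ◇p at x, so x has a successor.

□p → ◇p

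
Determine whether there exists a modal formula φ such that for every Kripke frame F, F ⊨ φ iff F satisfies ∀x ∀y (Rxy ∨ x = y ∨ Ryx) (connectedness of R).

No

If a class were modally definable it would be closed under disjoint unions (Goldblatt–Thomason).
Take 2 disjoint single-world reflexive frames: each is trivially connected, but their disjoint union has 2 worlds with no edge between distinct components, so it is not connected.
So the class is not modally definable.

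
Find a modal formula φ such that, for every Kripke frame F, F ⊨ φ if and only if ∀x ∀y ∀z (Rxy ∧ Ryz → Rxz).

□ψ → □□ψ

The condition is transitivity. The 4 schema □ψ → □□ψ defines it.
Suppose □ψ→□□ψ is valid. Take Rxy, Ryz and set V(ψ)={w : Rxw}. Then □ψ at x, so □□ψ at x, so □ψ at y, so ψ at z, i.e. Rxz.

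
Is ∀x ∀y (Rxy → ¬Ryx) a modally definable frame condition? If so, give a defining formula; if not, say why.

Not definable by any modal formula

If a class were modally definable it would be closed under surjective bounded morphisms (Goldblatt–Thomason).
The 3-cycle (worlds s,t,u with s→t→u→s) is asymmetric. Mapping every world to a single reflexive point • is a surjective bounded morphism, and the reflexive point is not asymmetric (R•• but asymmetry requires ¬R••).
So the class is not modally definable.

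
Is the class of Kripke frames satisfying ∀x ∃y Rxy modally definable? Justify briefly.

Yes, by □r → ◇r

This is a Sahlqvist condition; the D axiom □r → ◇r defines it.
Suppose □r→◇r is valid. At any x set V(r)=W. Then □r at x, so ◇r at x, so x has a successor.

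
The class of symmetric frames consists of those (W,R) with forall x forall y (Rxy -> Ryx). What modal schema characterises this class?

This is symmetry; the standard corresponding axiom is B: p → □◇p.
Suppose p→□◇p is valid. Take Rxy and set V(p)={x}. Then p at x, so □◇p at x, so ◇p at y, so some z with Ryz has p; z=x, i.e. Ryx.

p → □◇p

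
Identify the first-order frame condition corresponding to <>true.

Seriality

◇⊤ holds at w iff w has a successor, so frame-validity of ◇⊤ is exactly seriality. Equivalently via □ψ → ◇ψ:
Suppose □ψ→◇ψ is valid. At any x set V(ψ)=W. Then □ψ at x, so ◇ψ at x, so x has a successor.
The converse is a direct semantic check.
Frame condition: forall x exists y Rxy.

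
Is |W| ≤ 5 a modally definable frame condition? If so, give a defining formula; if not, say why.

Modal frame validity is preserved under disjoint unions.
Any modal formula valid on each of 6 disjoint one-world frames is valid on their disjoint union (validity is preserved under disjoint unions). Each one-world frame has |W|=1≤5, but the union has |W|=6.
So no modal formula (or set of formulas) defines exactly the |W|≤5 frames.

No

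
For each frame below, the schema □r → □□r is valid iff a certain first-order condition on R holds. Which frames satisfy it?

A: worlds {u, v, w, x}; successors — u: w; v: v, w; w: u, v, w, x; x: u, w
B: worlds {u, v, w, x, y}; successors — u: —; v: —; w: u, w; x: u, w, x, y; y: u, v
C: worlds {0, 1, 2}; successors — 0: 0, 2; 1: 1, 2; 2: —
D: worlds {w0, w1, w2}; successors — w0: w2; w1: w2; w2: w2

C, D

The schema corresponds to transitivity: ∀x ∀y ∀z (Rxy ∧ Ryz → Rxz).
A: fails — Rxw and Rwx but not Rxx.
B: fails — Rxy and Ryv but not Rxv.
C: ✓.
D: ✓.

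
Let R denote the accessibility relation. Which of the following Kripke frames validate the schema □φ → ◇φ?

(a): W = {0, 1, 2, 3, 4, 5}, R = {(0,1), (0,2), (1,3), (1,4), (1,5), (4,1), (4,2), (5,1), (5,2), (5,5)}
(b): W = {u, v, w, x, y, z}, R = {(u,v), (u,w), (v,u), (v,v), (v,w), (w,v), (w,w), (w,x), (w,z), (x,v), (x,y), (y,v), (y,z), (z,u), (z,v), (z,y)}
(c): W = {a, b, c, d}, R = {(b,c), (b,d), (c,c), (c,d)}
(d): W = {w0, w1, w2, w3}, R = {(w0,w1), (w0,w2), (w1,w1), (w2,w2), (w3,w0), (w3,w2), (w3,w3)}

The schema corresponds to seriality: ∀x ∃y Rxy.
(a): fails — world 2 has no successor.
(b): holds.
(c): fails — world a has no successor.
(d): holds.
Valid on: (b), (d).

(b), (d)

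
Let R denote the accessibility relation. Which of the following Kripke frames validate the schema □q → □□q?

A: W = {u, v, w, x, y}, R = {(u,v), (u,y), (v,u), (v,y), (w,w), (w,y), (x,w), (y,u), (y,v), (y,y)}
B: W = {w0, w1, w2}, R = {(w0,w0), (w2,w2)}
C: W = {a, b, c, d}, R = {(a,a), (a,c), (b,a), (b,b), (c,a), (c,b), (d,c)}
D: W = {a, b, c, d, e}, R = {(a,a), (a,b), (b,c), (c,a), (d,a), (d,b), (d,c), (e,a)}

B

Frame correspondent (Sahlqvist): ∀x ∀y ∀z (Rxy ∧ Ryz → Rxz) — i.e. transitivity.
A: fails — Ruv and Rvu but not Ruu.
B: holds.
C: fails — Rdc and Rcb but not Rdb.
D: fails — Rbc and Rca but not Rba.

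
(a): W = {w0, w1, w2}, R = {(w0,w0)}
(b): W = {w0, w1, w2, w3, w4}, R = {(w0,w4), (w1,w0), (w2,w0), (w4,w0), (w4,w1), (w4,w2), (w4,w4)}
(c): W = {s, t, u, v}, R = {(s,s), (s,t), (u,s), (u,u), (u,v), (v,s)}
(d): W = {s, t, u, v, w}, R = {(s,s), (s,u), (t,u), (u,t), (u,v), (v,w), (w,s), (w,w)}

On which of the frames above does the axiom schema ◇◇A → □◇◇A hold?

This is the axiom for a generalized confluence (Geach) condition; its first-order frame correspondent is ∀x ∀y ∀z ((xR²y ∧ xRz) → ∃w (y = w ∧ zR²w)).
(a): condition met.
(b): fails — w4R²w0, w4Rw1 but no w with w0=w and w1R²w.
(c): fails — sR²s, sRt but no w with s=w and tR²w.
(d): fails — sR²s, sRu but no w* with s=w* and uR²w*.

(a)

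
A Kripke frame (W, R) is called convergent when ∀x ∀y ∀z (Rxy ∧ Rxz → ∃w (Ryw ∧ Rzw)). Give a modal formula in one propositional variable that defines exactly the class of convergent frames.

◇□q → □◇q

This is convergence; the standard corresponding axiom is .2: ◇□q → □◇q.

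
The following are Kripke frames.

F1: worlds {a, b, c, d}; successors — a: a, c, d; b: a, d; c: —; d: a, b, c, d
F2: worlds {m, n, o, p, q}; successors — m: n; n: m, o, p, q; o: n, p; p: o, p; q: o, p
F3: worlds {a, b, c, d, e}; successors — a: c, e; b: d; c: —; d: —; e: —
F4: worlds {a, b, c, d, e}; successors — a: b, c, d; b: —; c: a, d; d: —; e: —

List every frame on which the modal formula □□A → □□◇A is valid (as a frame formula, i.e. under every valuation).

F3

The schema corresponds to a generalized confluence (Geach) condition: ∀x ∀z (xR²z → ∃w (xR²w ∧ zRw)).
F1: fails — aR²c but no w with aR²w and cRw.
F2: fails — mR²m but no w with mR²w and mRw.
F3: holds.
F4: fails — aR²d but no w with aR²w and dRw.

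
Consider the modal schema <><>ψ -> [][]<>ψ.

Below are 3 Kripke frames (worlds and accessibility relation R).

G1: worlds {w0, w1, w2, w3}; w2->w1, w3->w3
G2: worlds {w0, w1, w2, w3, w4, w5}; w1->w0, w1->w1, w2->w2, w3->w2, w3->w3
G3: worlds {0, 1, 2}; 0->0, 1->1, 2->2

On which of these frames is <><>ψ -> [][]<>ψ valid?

G1, G3

This is the axiom for a generalized confluence (Geach) condition; its first-order frame correspondent is forall x forall y forall z ((x R^2 y & x R^2 z) -> exists w (y = w & zRw)).
G1: holds.
G2: fails — w1R²w0, w1R²w0 but no w with w0=w and w0Rw.
G3: holds.
Valid on: G1, G3.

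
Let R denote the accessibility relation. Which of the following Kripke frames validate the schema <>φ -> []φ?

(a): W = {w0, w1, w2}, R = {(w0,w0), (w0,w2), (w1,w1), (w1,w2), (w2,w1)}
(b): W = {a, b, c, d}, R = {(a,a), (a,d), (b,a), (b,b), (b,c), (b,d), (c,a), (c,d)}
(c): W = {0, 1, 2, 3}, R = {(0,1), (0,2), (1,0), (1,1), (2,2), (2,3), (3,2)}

none

The schema corresponds to partial functionality: forall x forall y forall z (Rxy & Rxz -> y = z).
(a): fails — w0 sees both w0 and w2.
(b): fails — a sees both a and d.
(c): fails — 0 sees both 1 and 2.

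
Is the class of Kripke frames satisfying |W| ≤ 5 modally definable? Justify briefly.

Not definable by any modal formula

Modal frame validity is preserved under disjoint unions.
Any modal formula valid on each of 6 disjoint one-world frames is valid on their disjoint union (validity is preserved under disjoint unions). Each one-world frame has |W|=1≤5, but the union has |W|=6.
So no modal formula (or set of formulas) defines exactly the |W|≤5 frames.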